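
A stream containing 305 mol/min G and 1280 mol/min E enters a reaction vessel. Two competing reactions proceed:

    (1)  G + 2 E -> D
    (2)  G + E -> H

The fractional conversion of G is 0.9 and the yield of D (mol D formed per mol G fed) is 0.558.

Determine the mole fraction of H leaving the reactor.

0.0915

Yield of D: 1ξ₁ / 305 = 0.558 → ξ₁ = 170.2 mol/min.
Conversion of G: 1ξ₁ + 1ξ₂ = 0.9 × 305 = 274.5 → ξ₂ = 104.3 mol/min.
Outlet amounts (n = n₀ + Σ ν·ξ):
  G: 305 − 1(170.2) − 1(104.3) = 30.5
  E: 1280 − 2(170.2) − 1(104.3) = 835.3
  D: 0 + 1(170.2) = 170.2
  H: 0 + 1(104.3) = 104.3
Total out = 1140 mol/min; y_H = 104.3 / 1140 = 0.09148.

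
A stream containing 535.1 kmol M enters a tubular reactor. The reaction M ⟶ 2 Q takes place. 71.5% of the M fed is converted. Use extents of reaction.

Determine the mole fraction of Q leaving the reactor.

0.834

M reacted = 0.715 × 535.1 = 382.6 kmol; ν_M = −1, so ξ = 382.6/1 = 382.6 kmol.
Outlet amounts (n = n₀ + ν ξ):
  M: 535.1 − 1(382.6) = 152.5
  Q: 0 + 2(382.6) = 765.2
Total out = 917.7 kmol; y_Q = 765.2 / 917.7 = 0.8338.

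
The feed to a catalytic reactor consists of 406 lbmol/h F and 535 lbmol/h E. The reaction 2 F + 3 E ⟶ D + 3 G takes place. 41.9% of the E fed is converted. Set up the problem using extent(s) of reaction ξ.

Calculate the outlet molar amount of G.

E reacted = 0.419 × 535 = 224.2 lbmol/h; ν_E = −3, so ξ = 224.2/3 = 74.72 lbmol/h.
Outlet amounts (n = n₀ + ν ξ):
  F: 406 − 2(74.72) = 256.6
  E: 535 − 3(74.72) = 310.8
  D: 0 + 1(74.72) = 74.72
  G: 0 + 3(74.72) = 224.2

224 lbmol/h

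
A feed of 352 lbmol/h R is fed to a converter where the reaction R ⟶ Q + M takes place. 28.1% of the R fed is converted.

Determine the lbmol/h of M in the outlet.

98.9 lbmol/h

R reacted = 0.281 × 352 = 98.91 lbmol/h; ν_R = −1, so ξ = 98.91/1 = 98.91 lbmol/h.
Outlet amounts (n = n₀ + ν ξ):
  R: 352 − 1(98.91) = 253.1
  Q: 0 + 1(98.91) = 98.91
  M: 0 + 1(98.91) = 98.91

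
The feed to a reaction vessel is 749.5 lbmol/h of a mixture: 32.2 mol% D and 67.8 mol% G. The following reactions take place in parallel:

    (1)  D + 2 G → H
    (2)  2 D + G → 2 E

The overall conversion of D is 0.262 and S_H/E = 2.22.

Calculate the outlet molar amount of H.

43.6 lbmol/h

Conversion of D: D consumed = 0.262 × 241.3 = 63.23 lbmol/h = 1ξ₁ + 2ξ₂.
Selectivity: 1ξ₁ / (2ξ₂) = 2.22 → ξ₁ = 4.44 ξ₂.
Substitute: (1·4.44 + 2) ξ₂ = 63.23 → ξ₂ = 9.818 lbmol/h, ξ₁ = 43.59 lbmol/h.
Outlet amounts (n = n₀ + Σ ν·ξ):
  D: 241.3 − 1(43.59) − 2(9.818) = 178.1
  G: 508.2 − 2(43.59) − 1(9.818) = 411.2
  H: 0 + 1(43.59) = 43.59
  E: 0 + 2(9.818) = 19.64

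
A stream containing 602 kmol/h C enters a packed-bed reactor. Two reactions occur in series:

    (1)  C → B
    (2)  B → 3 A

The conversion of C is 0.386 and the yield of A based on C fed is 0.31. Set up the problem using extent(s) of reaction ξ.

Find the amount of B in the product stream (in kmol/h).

170 kmol/h

Conversion of C: C consumed = 1ξ₁ = 0.386 × 602 → ξ₁ = 232.4 kmol/h.
Yield of A: 3ξ₂ / 602 = 0.31 → ξ₂ = 62.21 kmol/h.
Outlet amounts (n = n₀ + Σ ν·ξ):
  C: 602 − 1(232.4) = 369.6
  B: 0 + 1(232.4) − 1(62.21) = 170.2
  A: 0 + 3(62.21) = 186.6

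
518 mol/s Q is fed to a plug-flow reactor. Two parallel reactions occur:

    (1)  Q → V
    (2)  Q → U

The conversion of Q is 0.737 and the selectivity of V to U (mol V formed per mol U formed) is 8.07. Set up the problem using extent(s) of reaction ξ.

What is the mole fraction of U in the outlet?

Conversion of Q: Q consumed = 0.737 × 518 = 381.8 mol/s = 1ξ₁ + 1ξ₂.
Selectivity: 1ξ₁ / (1ξ₂) = 8.07 → ξ₁ = 8.07 ξ₂.
Substitute: (1·8.07 + 1) ξ₂ = 381.8 → ξ₂ = 42.09 mol/s, ξ₁ = 339.7 mol/s.
Outlet amounts (n = n₀ + Σ ν·ξ):
  Q: 518 − 1(339.7) − 1(42.09) = 136.2
  V: 0 + 1(339.7) = 339.7
  U: 0 + 1(42.09) = 42.09
Total out = 518 mol/s; y_U = 42.09 / 518 = 0.08126.

0.0813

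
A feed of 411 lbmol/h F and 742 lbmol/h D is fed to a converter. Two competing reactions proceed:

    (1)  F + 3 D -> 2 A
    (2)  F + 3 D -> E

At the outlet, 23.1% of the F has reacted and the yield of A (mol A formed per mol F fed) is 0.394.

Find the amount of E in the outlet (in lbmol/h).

14 lbmol/h

Yield of A: 2ξ₁ / 411 = 0.394 → ξ₁ = 80.97 lbmol/h.
Conversion of F: 1ξ₁ + 1ξ₂ = 0.231 × 411 = 94.94 → ξ₂ = 13.97 lbmol/h.
Outlet amounts (n = n₀ + Σ ν·ξ):
  F: 411 − 1(80.97) − 1(13.97) = 316.1
  D: 742 − 3(80.97) − 3(13.97) = 457.2
  A: 0 + 2(80.97) = 161.9
  E: 0 + 1(13.97) = 13.97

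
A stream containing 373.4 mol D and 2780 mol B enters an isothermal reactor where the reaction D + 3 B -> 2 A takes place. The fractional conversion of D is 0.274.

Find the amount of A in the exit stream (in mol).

205 mol

D reacted = 0.274 × 373.4 = 102.3 mol; ν_D = −1, so ξ = 102.3/1 = 102.3 mol.
Outlet amounts (n = n₀ + ν ξ):
  D: 373.4 − 1(102.3) = 271.1
  B: 2780 − 3(102.3) = 2473
  A: 0 + 2(102.3) = 204.6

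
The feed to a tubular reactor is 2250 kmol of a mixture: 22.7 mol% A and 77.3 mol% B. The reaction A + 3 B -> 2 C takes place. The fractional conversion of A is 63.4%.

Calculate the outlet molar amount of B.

A reacted = 0.634 × 510.8 = 323.8 kmol; ν_A = −1, so ξ = 323.8/1 = 323.8 kmol.
Outlet amounts (n = n₀ + ν ξ):
  A: 510.8 − 1(323.8) = 186.9
  B: 1739 − 3(323.8) = 767.8
  C: 0 + 2(323.8) = 647.6

768 kmol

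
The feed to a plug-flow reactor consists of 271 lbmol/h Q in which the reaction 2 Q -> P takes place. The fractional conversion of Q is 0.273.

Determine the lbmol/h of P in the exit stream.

Q reacted = 0.273 × 271 = 73.98 lbmol/h; ν_Q = −2, so ξ = 73.98/2 = 36.99 lbmol/h.
Outlet amounts (n = n₀ + ν ξ):
  Q: 271 − 2(36.99) = 197
  P: 0 + 1(36.99) = 36.99

37 lbmol/h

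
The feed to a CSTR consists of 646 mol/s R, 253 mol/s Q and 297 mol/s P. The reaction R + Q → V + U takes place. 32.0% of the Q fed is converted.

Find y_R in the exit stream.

Q reacted = 0.32 × 253 = 80.96 mol/s; ν_Q = −1, so ξ = 80.96/1 = 80.96 mol/s.
Outlet amounts (n = n₀ + ν ξ):
  R: 646 − 1(80.96) = 565
  Q: 253 − 1(80.96) = 172
  V: 0 + 1(80.96) = 80.96
  U: 0 + 1(80.96) = 80.96
  P: 297 (inert)
Total out = 1196 mol/s; y_R = 565 / 1196 = 0.4724.

0.472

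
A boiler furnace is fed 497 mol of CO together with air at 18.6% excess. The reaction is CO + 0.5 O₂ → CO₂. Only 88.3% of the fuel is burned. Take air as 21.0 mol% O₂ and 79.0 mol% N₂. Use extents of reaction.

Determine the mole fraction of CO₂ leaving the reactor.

0.261

Stoichiometric O₂ = 0.5 × 497 = 248.5 mol; O₂ fed = 248.5 × 1.186 = 294.7 mol.
N₂ fed = 294.7 × 79/21 = 1109 mol.
Fuel reacted = 0.883 × 497 → ξ = 438.9 mol.
Outlet (n = n₀ + ν ξ):
  CO: 497 − 1(438.9) = 58.15
  O₂: 294.7 − 0.5(438.9) = 75.3
  N₂: 1109 (inert)
  CO₂: 0 + 1(438.9) = 438.9
Total out = 1681 mol; y_CO₂ = 438.9 / 1681 = 0.2611.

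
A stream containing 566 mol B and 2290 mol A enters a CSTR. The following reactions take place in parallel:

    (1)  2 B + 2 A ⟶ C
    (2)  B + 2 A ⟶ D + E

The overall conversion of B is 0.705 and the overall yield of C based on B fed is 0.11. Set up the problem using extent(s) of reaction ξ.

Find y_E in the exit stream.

0.115

Yield of C: 1ξ₁ / 566 = 0.11 → ξ₁ = 62.26 mol.
Conversion of B: 2ξ₁ + 1ξ₂ = 0.705 × 566 = 399 → ξ₂ = 274.5 mol.
Outlet amounts (n = n₀ + Σ ν·ξ):
  B: 566 − 2(62.26) − 1(274.5) = 167
  A: 2290 − 2(62.26) − 2(274.5) = 1616
  C: 0 + 1(62.26) = 62.26
  D: 0 + 1(274.5) = 274.5
  E: 0 + 1(274.5) = 274.5
Total out = 2395 mol; y_E = 274.5 / 2395 = 0.1146.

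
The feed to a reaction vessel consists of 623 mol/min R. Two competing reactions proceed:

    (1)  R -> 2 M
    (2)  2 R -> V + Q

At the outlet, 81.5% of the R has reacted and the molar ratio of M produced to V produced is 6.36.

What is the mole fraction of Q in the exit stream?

Conversion of R: R consumed = 0.815 × 623 = 507.7 mol/min = 1ξ₁ + 2ξ₂.
Selectivity: 2ξ₁ / (1ξ₂) = 6.36 → ξ₁ = 3.18 ξ₂.
Substitute: (1·3.18 + 2) ξ₂ = 507.7 → ξ₂ = 98.02 mol/min, ξ₁ = 311.7 mol/min.
Outlet amounts (n = n₀ + Σ ν·ξ):
  R: 623 − 1(311.7) − 2(98.02) = 115.3
  M: 0 + 2(311.7) = 623.4
  V: 0 + 1(98.02) = 98.02
  Q: 0 + 1(98.02) = 98.02
Total out = 934.7 mol/min; y_Q = 98.02 / 934.7 = 0.1049.

0.105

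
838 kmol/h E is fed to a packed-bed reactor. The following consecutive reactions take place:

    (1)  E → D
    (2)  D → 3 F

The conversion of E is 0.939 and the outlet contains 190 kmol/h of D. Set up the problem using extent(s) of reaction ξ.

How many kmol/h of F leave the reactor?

Conversion of E: E consumed = 1ξ₁ = 0.939 × 838 → ξ₁ = 786.9 kmol/h.
D balance: n_D = 0 + 1ξ₁ − 1ξ₂ = 190 → ξ₂ = (1·786.9 − 190)/1 = 596.9 kmol/h.
Outlet amounts (n = n₀ + Σ ν·ξ):
  E: 838 − 1(786.9) = 51.12
  D: 0 + 1(786.9) − 1(596.9) = 190
  F: 0 + 3(596.9) = 1791

1790 kmol/h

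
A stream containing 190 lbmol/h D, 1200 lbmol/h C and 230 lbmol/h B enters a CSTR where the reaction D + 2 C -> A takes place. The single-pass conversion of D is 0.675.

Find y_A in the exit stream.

0.0941

D reacted = 0.675 × 190 = 128.2 lbmol/h; ν_D = −1, so ξ = 128.2/1 = 128.2 lbmol/h.
Outlet amounts (n = n₀ + ν ξ):
  D: 190 − 1(128.2) = 61.75
  C: 1200 − 2(128.2) = 943.5
  A: 0 + 1(128.2) = 128.2
  B: 230 (inert)
Total out = 1364 lbmol/h; y_A = 128.2 / 1364 = 0.09406.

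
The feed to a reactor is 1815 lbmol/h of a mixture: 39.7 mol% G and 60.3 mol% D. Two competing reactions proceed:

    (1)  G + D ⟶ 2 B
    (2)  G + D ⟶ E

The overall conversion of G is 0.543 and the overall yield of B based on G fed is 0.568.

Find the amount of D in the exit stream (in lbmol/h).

Yield of B: 2ξ₁ / 720.6 = 0.568 → ξ₁ = 204.6 lbmol/h.
Conversion of G: 1ξ₁ + 1ξ₂ = 0.543 × 720.6 = 391.3 → ξ₂ = 186.6 lbmol/h.
Outlet amounts (n = n₀ + Σ ν·ξ):
  G: 720.6 − 1(204.6) − 1(186.6) = 329.3
  D: 1094 − 1(204.6) − 1(186.6) = 703.2
  B: 0 + 2(204.6) = 409.3
  E: 0 + 1(186.6) = 186.6

703 lbmol/h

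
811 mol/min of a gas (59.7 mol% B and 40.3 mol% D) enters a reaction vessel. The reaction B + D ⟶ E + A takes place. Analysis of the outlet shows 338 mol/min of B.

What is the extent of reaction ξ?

ξ = 146 mol/min

For B: n = n₀ − 1ξ → 338 = 484.2 − 1ξ, giving ξ = 146.2 mol/min.
Outlet amounts (n = n₀ + ν ξ):
  B: 484.2 − 1(146.2) = 338
  D: 326.8 − 1(146.2) = 180.7
  E: 0 + 1(146.2) = 146.2
  A: 0 + 1(146.2) = 146.2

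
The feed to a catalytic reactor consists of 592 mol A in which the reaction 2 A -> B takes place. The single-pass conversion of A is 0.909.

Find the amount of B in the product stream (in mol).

A reacted = 0.909 × 592 = 538.1 mol; ν_A = −2, so ξ = 538.1/2 = 269.1 mol.
Outlet amounts (n = n₀ + ν ξ):
  A: 592 − 2(269.1) = 53.87
  B: 0 + 1(269.1) = 269.1

269 mol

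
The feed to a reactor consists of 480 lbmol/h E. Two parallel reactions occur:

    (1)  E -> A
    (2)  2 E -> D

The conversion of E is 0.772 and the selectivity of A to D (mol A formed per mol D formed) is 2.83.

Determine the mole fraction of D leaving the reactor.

Conversion of E: E consumed = 0.772 × 480 = 370.6 lbmol/h = 1ξ₁ + 2ξ₂.
Selectivity: 1ξ₁ / (1ξ₂) = 2.83 → ξ₁ = 2.83 ξ₂.
Substitute: (1·2.83 + 2) ξ₂ = 370.6 → ξ₂ = 76.72 lbmol/h, ξ₁ = 217.1 lbmol/h.
Outlet amounts (n = n₀ + Σ ν·ξ):
  E: 480 − 1(217.1) − 2(76.72) = 109.4
  A: 0 + 1(217.1) = 217.1
  D: 0 + 1(76.72) = 76.72
Total out = 403.3 lbmol/h; y_D = 76.72 / 403.3 = 0.1902.

0.19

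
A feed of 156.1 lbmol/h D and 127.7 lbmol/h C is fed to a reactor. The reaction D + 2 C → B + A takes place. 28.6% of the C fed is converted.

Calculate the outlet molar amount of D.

138 lbmol/h

C reacted = 0.286 × 127.7 = 36.52 lbmol/h; ν_C = −2, so ξ = 36.52/2 = 18.26 lbmol/h.
Outlet amounts (n = n₀ + ν ξ):
  D: 156.1 − 1(18.26) = 137.8
  C: 127.7 − 2(18.26) = 91.18
  B: 0 + 1(18.26) = 18.26
  A: 0 + 1(18.26) = 18.26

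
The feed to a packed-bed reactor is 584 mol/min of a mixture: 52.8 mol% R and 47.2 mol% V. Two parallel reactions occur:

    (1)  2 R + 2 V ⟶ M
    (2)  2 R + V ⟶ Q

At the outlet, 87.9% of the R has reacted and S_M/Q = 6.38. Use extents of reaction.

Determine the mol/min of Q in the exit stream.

Conversion of R: R consumed = 0.879 × 308.4 = 271 mol/min = 2ξ₁ + 2ξ₂.
Selectivity: 1ξ₁ / (1ξ₂) = 6.38 → ξ₁ = 6.38 ξ₂.
Substitute: (2·6.38 + 2) ξ₂ = 271 → ξ₂ = 18.36 mol/min, ξ₁ = 117.2 mol/min.
Outlet amounts (n = n₀ + Σ ν·ξ):
  R: 308.4 − 2(117.2) − 2(18.36) = 37.31
  V: 275.6 − 2(117.2) − 1(18.36) = 22.97
  M: 0 + 1(117.2) = 117.2
  Q: 0 + 1(18.36) = 18.36

18.4 mol/min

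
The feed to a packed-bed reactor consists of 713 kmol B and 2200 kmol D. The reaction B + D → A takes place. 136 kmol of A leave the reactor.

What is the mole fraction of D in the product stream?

0.743

For A: n = n₀ + 1ξ → 136 = 0 + 1ξ, giving ξ = 136 kmol.
Outlet amounts (n = n₀ + ν ξ):
  B: 713 − 1(136) = 577
  D: 2200 − 1(136) = 2064
  A: 0 + 1(136) = 136
Total out = 2777 kmol; y_D = 2064 / 2777 = 0.7432.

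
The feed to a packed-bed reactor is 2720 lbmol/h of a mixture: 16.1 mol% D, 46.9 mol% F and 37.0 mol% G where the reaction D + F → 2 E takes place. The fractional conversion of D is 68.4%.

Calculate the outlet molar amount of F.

976 lbmol/h

D reacted = 0.684 × 437.9 = 299.5 lbmol/h; ν_D = −1, so ξ = 299.5/1 = 299.5 lbmol/h.
Outlet amounts (n = n₀ + ν ξ):
  D: 437.9 − 1(299.5) = 138.4
  F: 1276 − 1(299.5) = 976.1
  E: 0 + 2(299.5) = 599.1
  G: 1006 (inert)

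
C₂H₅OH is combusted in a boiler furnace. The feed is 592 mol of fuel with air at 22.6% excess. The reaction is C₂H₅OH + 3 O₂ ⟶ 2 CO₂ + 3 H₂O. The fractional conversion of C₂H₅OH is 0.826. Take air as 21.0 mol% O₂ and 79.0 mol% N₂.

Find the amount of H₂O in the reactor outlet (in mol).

1470 mol

Stoichiometric O₂ = 3 × 592 = 1776 mol; O₂ fed = 1776 × 1.226 = 2177 mol.
N₂ fed = 2177 × 79/21 = 8191 mol.
Fuel reacted = 0.826 × 592 → ξ = 489 mol.
Outlet (n = n₀ + ν ξ):
  C₂H₅OH: 592 − 1(489) = 103
  O₂: 2177 − 3(489) = 710.4
  N₂: 8191 (inert)
  CO₂: 0 + 2(489) = 978
  H₂O: 0 + 3(489) = 1467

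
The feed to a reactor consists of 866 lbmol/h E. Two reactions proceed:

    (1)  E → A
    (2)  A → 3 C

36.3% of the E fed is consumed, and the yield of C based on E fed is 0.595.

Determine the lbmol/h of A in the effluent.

143 lbmol/h

Conversion of E: E consumed = 1ξ₁ = 0.363 × 866 → ξ₁ = 314.4 lbmol/h.
Yield of C: 3ξ₂ / 866 = 0.595 → ξ₂ = 171.8 lbmol/h.
Outlet amounts (n = n₀ + Σ ν·ξ):
  E: 866 − 1(314.4) = 551.6
  A: 0 + 1(314.4) − 1(171.8) = 142.6
  C: 0 + 3(171.8) = 515.3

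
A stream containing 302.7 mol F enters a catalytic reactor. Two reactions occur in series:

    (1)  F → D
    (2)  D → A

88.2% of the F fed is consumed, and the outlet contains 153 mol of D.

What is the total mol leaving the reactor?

Conversion of F: F consumed = 1ξ₁ = 0.882 × 302.7 → ξ₁ = 267 mol.
D balance: n_D = 0 + 1ξ₁ − 1ξ₂ = 153 → ξ₂ = (1·267 − 153)/1 = 114 mol.
Outlet amounts (n = n₀ + Σ ν·ξ):
  F: 302.7 − 1(267) = 35.72
  D: 0 + 1(267) − 1(114) = 153
  A: 0 + 1(114) = 114
Total out = 35.72 + 153 + 114 = 302.7 mol.

303 mol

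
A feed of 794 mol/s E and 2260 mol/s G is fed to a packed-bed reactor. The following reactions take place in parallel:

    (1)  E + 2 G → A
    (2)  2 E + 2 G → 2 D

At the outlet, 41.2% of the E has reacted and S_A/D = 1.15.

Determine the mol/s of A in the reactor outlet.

Conversion of E: E consumed = 0.412 × 794 = 327.1 mol/s = 1ξ₁ + 2ξ₂.
Selectivity: 1ξ₁ / (2ξ₂) = 1.15 → ξ₁ = 2.3 ξ₂.
Substitute: (1·2.3 + 2) ξ₂ = 327.1 → ξ₂ = 76.08 mol/s, ξ₁ = 175 mol/s.
Outlet amounts (n = n₀ + Σ ν·ξ):
  E: 794 − 1(175) − 2(76.08) = 466.9
  G: 2260 − 2(175) − 2(76.08) = 1758
  A: 0 + 1(175) = 175
  D: 0 + 2(76.08) = 152.2

175 mol/s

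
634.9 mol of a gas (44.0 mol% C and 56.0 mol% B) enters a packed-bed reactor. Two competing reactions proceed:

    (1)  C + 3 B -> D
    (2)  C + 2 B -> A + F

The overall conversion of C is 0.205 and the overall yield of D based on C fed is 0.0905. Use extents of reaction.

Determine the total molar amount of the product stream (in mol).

Yield of D: 1ξ₁ / 279.4 = 0.0905 → ξ₁ = 25.28 mol.
Conversion of C: 1ξ₁ + 1ξ₂ = 0.205 × 279.4 = 57.27 → ξ₂ = 31.99 mol.
Outlet amounts (n = n₀ + Σ ν·ξ):
  C: 279.4 − 1(25.28) − 1(31.99) = 222.1
  B: 355.5 − 3(25.28) − 2(31.99) = 215.7
  D: 0 + 1(25.28) = 25.28
  A: 0 + 1(31.99) = 31.99
  F: 0 + 1(31.99) = 31.99
Total out = 222.1 + 215.7 + 25.28 + 31.99 + 31.99 = 527.1 mol.

527 mol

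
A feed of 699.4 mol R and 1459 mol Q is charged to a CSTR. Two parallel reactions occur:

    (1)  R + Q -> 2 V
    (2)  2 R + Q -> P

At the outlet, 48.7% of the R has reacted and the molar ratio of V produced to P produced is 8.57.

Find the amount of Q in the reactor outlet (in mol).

Conversion of R: R consumed = 0.487 × 699.4 = 340.6 mol = 1ξ₁ + 2ξ₂.
Selectivity: 2ξ₁ / (1ξ₂) = 8.57 → ξ₁ = 4.285 ξ₂.
Substitute: (1·4.285 + 2) ξ₂ = 340.6 → ξ₂ = 54.19 mol, ξ₁ = 232.2 mol.
Outlet amounts (n = n₀ + Σ ν·ξ):
  R: 699.4 − 1(232.2) − 2(54.19) = 358.8
  Q: 1459 − 1(232.2) − 1(54.19) = 1173
  V: 0 + 2(232.2) = 464.4
  P: 0 + 1(54.19) = 54.19

1170 mol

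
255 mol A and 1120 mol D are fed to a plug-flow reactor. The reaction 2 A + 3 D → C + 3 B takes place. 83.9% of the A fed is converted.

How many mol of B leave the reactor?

321 mol

A reacted = 0.839 × 255 = 213.9 mol; ν_A = −2, so ξ = 213.9/2 = 107 mol.
Outlet amounts (n = n₀ + ν ξ):
  A: 255 − 2(107) = 41.06
  D: 1120 − 3(107) = 799.1
  C: 0 + 1(107) = 107
  B: 0 + 3(107) = 320.9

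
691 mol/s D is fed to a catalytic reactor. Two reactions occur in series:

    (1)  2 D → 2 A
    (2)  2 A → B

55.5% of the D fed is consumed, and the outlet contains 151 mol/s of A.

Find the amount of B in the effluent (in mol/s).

Conversion of D: D consumed = 2ξ₁ = 0.555 × 691 → ξ₁ = 191.8 mol/s.
A balance: n_A = 0 + 2ξ₁ − 2ξ₂ = 151 → ξ₂ = (2·191.8 − 151)/2 = 116.3 mol/s.
Outlet amounts (n = n₀ + Σ ν·ξ):
  D: 691 − 2(191.8) = 307.5
  A: 0 + 2(191.8) − 2(116.3) = 151
  B: 0 + 1(116.3) = 116.3

116 mol/s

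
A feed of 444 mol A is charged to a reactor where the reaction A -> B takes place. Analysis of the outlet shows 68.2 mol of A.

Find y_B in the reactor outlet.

For A: n = n₀ − 1ξ → 68.2 = 444 − 1ξ, giving ξ = 375.8 mol.
Outlet amounts (n = n₀ + ν ξ):
  A: 444 − 1(375.8) = 68.2
  B: 0 + 1(375.8) = 375.8
Total out = 444 mol; y_B = 375.8 / 444 = 0.8464.

0.846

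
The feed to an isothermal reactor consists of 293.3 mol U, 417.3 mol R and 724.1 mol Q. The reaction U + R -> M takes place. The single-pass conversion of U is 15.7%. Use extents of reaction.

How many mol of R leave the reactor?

371 mol

U reacted = 0.157 × 293.3 = 46.05 mol; ν_U = −1, so ξ = 46.05/1 = 46.05 mol.
Outlet amounts (n = n₀ + ν ξ):
  U: 293.3 − 1(46.05) = 247.3
  R: 417.3 − 1(46.05) = 371.3
  M: 0 + 1(46.05) = 46.05
  Q: 724.1 (inert)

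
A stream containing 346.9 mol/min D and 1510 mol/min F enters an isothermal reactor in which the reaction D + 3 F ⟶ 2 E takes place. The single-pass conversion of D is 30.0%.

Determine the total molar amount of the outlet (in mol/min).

D reacted = 0.3 × 346.9 = 104.1 mol/min; ν_D = −1, so ξ = 104.1/1 = 104.1 mol/min.
Outlet amounts (n = n₀ + ν ξ):
  D: 346.9 − 1(104.1) = 242.8
  F: 1510 − 3(104.1) = 1198
  E: 0 + 2(104.1) = 208.1
Total out = 242.8 + 1198 + 208.1 = 1649 mol/min.

1650 mol/min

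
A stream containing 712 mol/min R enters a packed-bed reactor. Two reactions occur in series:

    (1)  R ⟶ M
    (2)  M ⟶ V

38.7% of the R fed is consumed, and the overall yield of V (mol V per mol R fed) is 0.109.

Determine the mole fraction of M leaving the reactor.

0.278

Conversion of R: R consumed = 1ξ₁ = 0.387 × 712 → ξ₁ = 275.5 mol/min.
Yield of V: 1ξ₂ / 712 = 0.109 → ξ₂ = 77.61 mol/min.
Outlet amounts (n = n₀ + Σ ν·ξ):
  R: 712 − 1(275.5) = 436.5
  M: 0 + 1(275.5) − 1(77.61) = 197.9
  V: 0 + 1(77.61) = 77.61
Total out = 712 mol/min; y_M = 197.9 / 712 = 0.278.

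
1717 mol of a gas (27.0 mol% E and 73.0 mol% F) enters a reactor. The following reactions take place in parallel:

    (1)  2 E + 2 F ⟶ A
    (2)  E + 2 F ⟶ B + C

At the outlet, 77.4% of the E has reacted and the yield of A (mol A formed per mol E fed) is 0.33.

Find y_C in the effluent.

0.0439

Yield of A: 1ξ₁ / 463.6 = 0.33 → ξ₁ = 153 mol.
Conversion of E: 2ξ₁ + 1ξ₂ = 0.774 × 463.6 = 358.8 → ξ₂ = 52.85 mol.
Outlet amounts (n = n₀ + Σ ν·ξ):
  E: 463.6 − 2(153) − 1(52.85) = 104.8
  F: 1253 − 2(153) − 2(52.85) = 841.7
  A: 0 + 1(153) = 153
  B: 0 + 1(52.85) = 52.85
  C: 0 + 1(52.85) = 52.85
Total out = 1205 mol; y_C = 52.85 / 1205 = 0.04385.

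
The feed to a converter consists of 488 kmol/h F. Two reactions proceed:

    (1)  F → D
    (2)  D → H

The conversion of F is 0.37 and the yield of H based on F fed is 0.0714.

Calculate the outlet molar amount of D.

146 kmol/h

Conversion of F: F consumed = 1ξ₁ = 0.37 × 488 → ξ₁ = 180.6 kmol/h.
Yield of H: 1ξ₂ / 488 = 0.0714 → ξ₂ = 34.84 kmol/h.
Outlet amounts (n = n₀ + Σ ν·ξ):
  F: 488 − 1(180.6) = 307.4
  D: 0 + 1(180.6) − 1(34.84) = 145.7
  H: 0 + 1(34.84) = 34.84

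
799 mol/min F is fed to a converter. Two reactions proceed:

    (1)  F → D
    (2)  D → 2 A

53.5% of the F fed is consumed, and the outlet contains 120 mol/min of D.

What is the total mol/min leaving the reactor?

1110 mol/min

Conversion of F: F consumed = 1ξ₁ = 0.535 × 799 → ξ₁ = 427.5 mol/min.
D balance: n_D = 0 + 1ξ₁ − 1ξ₂ = 120 → ξ₂ = (1·427.5 − 120)/1 = 307.5 mol/min.
Outlet amounts (n = n₀ + Σ ν·ξ):
  F: 799 − 1(427.5) = 371.5
  D: 0 + 1(427.5) − 1(307.5) = 120
  A: 0 + 2(307.5) = 614.9
Total out = 371.5 + 120 + 614.9 = 1106 mol/min.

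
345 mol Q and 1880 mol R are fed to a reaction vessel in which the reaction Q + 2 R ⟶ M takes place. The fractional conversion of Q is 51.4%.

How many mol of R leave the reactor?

1530 mol

Q reacted = 0.514 × 345 = 177.3 mol; ν_Q = −1, so ξ = 177.3/1 = 177.3 mol.
Outlet amounts (n = n₀ + ν ξ):
  Q: 345 − 1(177.3) = 167.7
  R: 1880 − 2(177.3) = 1525
  M: 0 + 1(177.3) = 177.3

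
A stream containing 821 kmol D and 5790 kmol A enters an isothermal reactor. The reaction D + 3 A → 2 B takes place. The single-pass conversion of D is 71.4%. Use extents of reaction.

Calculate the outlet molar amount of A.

4030 kmol

D reacted = 0.714 × 821 = 586.2 kmol; ν_D = −1, so ξ = 586.2/1 = 586.2 kmol.
Outlet amounts (n = n₀ + ν ξ):
  D: 821 − 1(586.2) = 234.8
  A: 5790 − 3(586.2) = 4031
  B: 0 + 2(586.2) = 1172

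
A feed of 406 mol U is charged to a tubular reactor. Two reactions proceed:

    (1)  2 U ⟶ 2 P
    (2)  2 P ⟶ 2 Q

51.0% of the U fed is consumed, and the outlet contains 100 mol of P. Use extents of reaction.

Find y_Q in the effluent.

Conversion of U: U consumed = 2ξ₁ = 0.51 × 406 → ξ₁ = 103.5 mol.
P balance: n_P = 0 + 2ξ₁ − 2ξ₂ = 100 → ξ₂ = (2·103.5 − 100)/2 = 53.53 mol.
Outlet amounts (n = n₀ + Σ ν·ξ):
  U: 406 − 2(103.5) = 198.9
  P: 0 + 2(103.5) − 2(53.53) = 100
  Q: 0 + 2(53.53) = 107.1
Total out = 406 mol; y_Q = 107.1 / 406 = 0.2637.

0.264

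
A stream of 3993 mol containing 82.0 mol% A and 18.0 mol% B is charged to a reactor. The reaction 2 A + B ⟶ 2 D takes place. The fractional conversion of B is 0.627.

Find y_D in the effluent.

B reacted = 0.627 × 718.7 = 450.6 mol; ν_B = −1, so ξ = 450.6/1 = 450.6 mol.
Outlet amounts (n = n₀ + ν ξ):
  A: 3274 − 2(450.6) = 2373
  B: 718.7 − 1(450.6) = 268.1
  D: 0 + 2(450.6) = 901.3
Total out = 3542 mol; y_D = 901.3 / 3542 = 0.2544.

0.254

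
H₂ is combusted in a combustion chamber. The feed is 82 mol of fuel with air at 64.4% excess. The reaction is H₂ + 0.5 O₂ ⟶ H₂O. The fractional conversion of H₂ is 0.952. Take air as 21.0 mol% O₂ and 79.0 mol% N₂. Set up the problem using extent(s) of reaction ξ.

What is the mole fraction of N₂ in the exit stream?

Stoichiometric O₂ = 0.5 × 82 = 41 mol; O₂ fed = 41 × 1.644 = 67.4 mol.
N₂ fed = 67.4 × 79/21 = 253.6 mol.
Fuel reacted = 0.952 × 82 → ξ = 78.06 mol.
Outlet (n = n₀ + ν ξ):
  H₂: 82 − 1(78.06) = 3.936
  O₂: 67.4 − 0.5(78.06) = 28.37
  N₂: 253.6 (inert)
  H₂O: 0 + 1(78.06) = 78.06
Total out = 363.9 mol; y_N₂ = 253.6 / 363.9 = 0.6967.

0.697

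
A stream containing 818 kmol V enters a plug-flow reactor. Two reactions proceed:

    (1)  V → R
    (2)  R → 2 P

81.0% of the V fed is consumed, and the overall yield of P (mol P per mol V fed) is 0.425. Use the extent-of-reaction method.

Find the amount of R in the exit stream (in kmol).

489 kmol

Conversion of V: V consumed = 1ξ₁ = 0.81 × 818 → ξ₁ = 662.6 kmol.
Yield of P: 2ξ₂ / 818 = 0.425 → ξ₂ = 173.8 kmol.
Outlet amounts (n = n₀ + Σ ν·ξ):
  V: 818 − 1(662.6) = 155.4
  R: 0 + 1(662.6) − 1(173.8) = 488.8
  P: 0 + 2(173.8) = 347.6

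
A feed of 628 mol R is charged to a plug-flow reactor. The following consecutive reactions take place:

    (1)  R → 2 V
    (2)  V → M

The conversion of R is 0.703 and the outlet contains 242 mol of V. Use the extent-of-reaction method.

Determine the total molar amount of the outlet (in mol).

Conversion of R: R consumed = 1ξ₁ = 0.703 × 628 → ξ₁ = 441.5 mol.
V balance: n_V = 0 + 2ξ₁ − 1ξ₂ = 242 → ξ₂ = (2·441.5 − 242)/1 = 641 mol.
Outlet amounts (n = n₀ + Σ ν·ξ):
  R: 628 − 1(441.5) = 186.5
  V: 0 + 2(441.5) − 1(641) = 242
  M: 0 + 1(641) = 641
Total out = 186.5 + 242 + 641 = 1069 mol.

1070 mol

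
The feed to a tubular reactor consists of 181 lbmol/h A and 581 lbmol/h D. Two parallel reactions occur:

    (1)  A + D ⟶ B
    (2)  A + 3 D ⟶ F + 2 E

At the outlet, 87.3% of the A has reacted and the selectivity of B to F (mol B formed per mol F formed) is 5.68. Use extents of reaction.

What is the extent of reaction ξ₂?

ξ₂ = 23.7 lbmol/h

Conversion of A: A consumed = 0.873 × 181 = 158 lbmol/h = 1ξ₁ + 1ξ₂.
Selectivity: 1ξ₁ / (1ξ₂) = 5.68 → ξ₁ = 5.68 ξ₂.
Substitute: (1·5.68 + 1) ξ₂ = 158 → ξ₂ = 23.65 lbmol/h, ξ₁ = 134.4 lbmol/h.
Outlet amounts (n = n₀ + Σ ν·ξ):
  A: 181 − 1(134.4) − 1(23.65) = 22.99
  D: 581 − 1(134.4) − 3(23.65) = 375.7
  B: 0 + 1(134.4) = 134.4
  F: 0 + 1(23.65) = 23.65
  E: 0 + 2(23.65) = 47.31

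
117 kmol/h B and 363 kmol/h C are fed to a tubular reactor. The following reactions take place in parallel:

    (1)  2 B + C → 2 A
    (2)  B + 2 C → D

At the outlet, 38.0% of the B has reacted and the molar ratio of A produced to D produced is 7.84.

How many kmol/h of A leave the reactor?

Conversion of B: B consumed = 0.38 × 117 = 44.46 kmol/h = 2ξ₁ + 1ξ₂.
Selectivity: 2ξ₁ / (1ξ₂) = 7.84 → ξ₁ = 3.92 ξ₂.
Substitute: (2·3.92 + 1) ξ₂ = 44.46 → ξ₂ = 5.029 kmol/h, ξ₁ = 19.72 kmol/h.
Outlet amounts (n = n₀ + Σ ν·ξ):
  B: 117 − 2(19.72) − 1(5.029) = 72.54
  C: 363 − 1(19.72) − 2(5.029) = 333.2
  A: 0 + 2(19.72) = 39.43
  D: 0 + 1(5.029) = 5.029

39.4 kmol/h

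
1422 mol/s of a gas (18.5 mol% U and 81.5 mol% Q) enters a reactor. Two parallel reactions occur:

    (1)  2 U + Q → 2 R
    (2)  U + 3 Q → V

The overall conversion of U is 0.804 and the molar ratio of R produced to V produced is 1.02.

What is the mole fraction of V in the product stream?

0.0993

Conversion of U: U consumed = 0.804 × 263.1 = 211.5 mol/s = 2ξ₁ + 1ξ₂.
Selectivity: 2ξ₁ / (1ξ₂) = 1.02 → ξ₁ = 0.51 ξ₂.
Substitute: (2·0.51 + 1) ξ₂ = 211.5 → ξ₂ = 104.7 mol/s, ξ₁ = 53.4 mol/s.
Outlet amounts (n = n₀ + Σ ν·ξ):
  U: 263.1 − 2(53.4) − 1(104.7) = 51.56
  Q: 1159 − 1(53.4) − 3(104.7) = 791.4
  R: 0 + 2(53.4) = 106.8
  V: 0 + 1(104.7) = 104.7
Total out = 1054 mol/s; y_V = 104.7 / 1054 = 0.0993.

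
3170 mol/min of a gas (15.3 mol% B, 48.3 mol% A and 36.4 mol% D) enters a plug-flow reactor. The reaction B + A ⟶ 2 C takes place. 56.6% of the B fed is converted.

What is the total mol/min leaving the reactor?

B reacted = 0.566 × 485 = 274.5 mol/min; ν_B = −1, so ξ = 274.5/1 = 274.5 mol/min.
Outlet amounts (n = n₀ + ν ξ):
  B: 485 − 1(274.5) = 210.5
  A: 1531 − 1(274.5) = 1257
  C: 0 + 2(274.5) = 549
  D: 1154 (inert)
Total out = 210.5 + 1257 + 549 + 1154 = 3170 mol/min.

3170 mol/min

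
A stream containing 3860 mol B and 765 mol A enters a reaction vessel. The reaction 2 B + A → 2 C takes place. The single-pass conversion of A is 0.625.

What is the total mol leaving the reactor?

4150 mol

A reacted = 0.625 × 765 = 478.1 mol; ν_A = −1, so ξ = 478.1/1 = 478.1 mol.
Outlet amounts (n = n₀ + ν ξ):
  B: 3860 − 2(478.1) = 2904
  A: 765 − 1(478.1) = 286.9
  C: 0 + 2(478.1) = 956.2
Total out = 2904 + 286.9 + 956.2 = 4147 mol.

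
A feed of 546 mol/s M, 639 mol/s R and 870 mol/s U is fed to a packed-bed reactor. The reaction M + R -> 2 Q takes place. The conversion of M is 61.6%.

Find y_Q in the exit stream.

M reacted = 0.616 × 546 = 336.3 mol/s; ν_M = −1, so ξ = 336.3/1 = 336.3 mol/s.
Outlet amounts (n = n₀ + ν ξ):
  M: 546 − 1(336.3) = 209.7
  R: 639 − 1(336.3) = 302.7
  Q: 0 + 2(336.3) = 672.7
  U: 870 (inert)
Total out = 2055 mol/s; y_Q = 672.7 / 2055 = 0.3273.

0.327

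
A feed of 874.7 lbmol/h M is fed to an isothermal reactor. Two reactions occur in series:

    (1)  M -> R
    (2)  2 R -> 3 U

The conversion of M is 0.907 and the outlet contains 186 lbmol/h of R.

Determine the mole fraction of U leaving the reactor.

0.773

Conversion of M: M consumed = 1ξ₁ = 0.907 × 874.7 → ξ₁ = 793.4 lbmol/h.
R balance: n_R = 0 + 1ξ₁ − 2ξ₂ = 186 → ξ₂ = (1·793.4 − 186)/2 = 303.7 lbmol/h.
Outlet amounts (n = n₀ + Σ ν·ξ):
  M: 874.7 − 1(793.4) = 81.35
  R: 0 + 1(793.4) − 2(303.7) = 186
  U: 0 + 3(303.7) = 911
Total out = 1178 lbmol/h; y_U = 911 / 1178 = 0.7731.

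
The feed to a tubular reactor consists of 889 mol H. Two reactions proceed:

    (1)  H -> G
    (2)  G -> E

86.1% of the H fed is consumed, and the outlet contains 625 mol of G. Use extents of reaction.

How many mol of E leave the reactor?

140 mol

Conversion of H: H consumed = 1ξ₁ = 0.861 × 889 → ξ₁ = 765.4 mol.
G balance: n_G = 0 + 1ξ₁ − 1ξ₂ = 625 → ξ₂ = (1·765.4 − 625)/1 = 140.4 mol.
Outlet amounts (n = n₀ + Σ ν·ξ):
  H: 889 − 1(765.4) = 123.6
  G: 0 + 1(765.4) − 1(140.4) = 625
  E: 0 + 1(140.4) = 140.4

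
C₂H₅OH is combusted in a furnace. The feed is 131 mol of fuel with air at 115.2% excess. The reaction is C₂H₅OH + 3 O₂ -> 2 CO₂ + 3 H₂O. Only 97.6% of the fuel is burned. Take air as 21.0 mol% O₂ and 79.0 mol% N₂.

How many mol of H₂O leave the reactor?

Stoichiometric O₂ = 3 × 131 = 393 mol; O₂ fed = 393 × 2.152 = 845.7 mol.
N₂ fed = 845.7 × 79/21 = 3182 mol.
Fuel reacted = 0.976 × 131 → ξ = 127.9 mol.
Outlet (n = n₀ + ν ξ):
  C₂H₅OH: 131 − 1(127.9) = 3.144
  O₂: 845.7 − 3(127.9) = 462.2
  N₂: 3182 (inert)
  CO₂: 0 + 2(127.9) = 255.7
  H₂O: 0 + 3(127.9) = 383.6

384 mol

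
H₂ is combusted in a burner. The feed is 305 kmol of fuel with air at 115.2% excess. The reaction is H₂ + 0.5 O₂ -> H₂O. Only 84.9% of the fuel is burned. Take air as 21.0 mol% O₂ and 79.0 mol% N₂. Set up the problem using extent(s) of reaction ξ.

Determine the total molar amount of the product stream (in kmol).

1740 kmol

Stoichiometric O₂ = 0.5 × 305 = 152.5 kmol; O₂ fed = 152.5 × 2.152 = 328.2 kmol.
N₂ fed = 328.2 × 79/21 = 1235 kmol.
Fuel reacted = 0.849 × 305 → ξ = 258.9 kmol.
Outlet (n = n₀ + ν ξ):
  H₂: 305 − 1(258.9) = 46.06
  O₂: 328.2 − 0.5(258.9) = 198.7
  N₂: 1235 (inert)
  H₂O: 0 + 1(258.9) = 258.9
Total out = 46.06 + 198.7 + 1235 + 258.9 = 1738 kmol.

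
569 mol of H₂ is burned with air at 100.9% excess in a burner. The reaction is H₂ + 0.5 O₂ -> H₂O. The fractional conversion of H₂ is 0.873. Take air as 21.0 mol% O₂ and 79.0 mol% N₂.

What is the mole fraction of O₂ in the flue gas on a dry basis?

Stoichiometric O₂ = 0.5 × 569 = 284.5 mol; O₂ fed = 284.5 × 2.009 = 571.6 mol.
N₂ fed = 571.6 × 79/21 = 2150 mol.
Fuel reacted = 0.873 × 569 → ξ = 496.7 mol.
Outlet (n = n₀ + ν ξ):
  H₂: 569 − 1(496.7) = 72.26
  O₂: 571.6 − 0.5(496.7) = 323.2
  N₂: 2150 (inert)
  H₂O: 0 + 1(496.7) = 496.7
Dry total = 2546 mol; y_O₂ (dry) = 323.2 / 2546 = 0.127.

0.127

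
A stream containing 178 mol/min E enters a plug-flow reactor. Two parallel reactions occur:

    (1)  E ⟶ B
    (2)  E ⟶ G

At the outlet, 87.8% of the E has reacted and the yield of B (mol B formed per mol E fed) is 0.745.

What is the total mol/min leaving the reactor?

Yield of B: 1ξ₁ / 178 = 0.745 → ξ₁ = 132.6 mol/min.
Conversion of E: 1ξ₁ + 1ξ₂ = 0.878 × 178 = 156.3 → ξ₂ = 23.67 mol/min.
Outlet amounts (n = n₀ + Σ ν·ξ):
  E: 178 − 1(132.6) − 1(23.67) = 21.72
  B: 0 + 1(132.6) = 132.6
  G: 0 + 1(23.67) = 23.67
Total out = 21.72 + 132.6 + 23.67 = 178 mol/min.

178 mol/min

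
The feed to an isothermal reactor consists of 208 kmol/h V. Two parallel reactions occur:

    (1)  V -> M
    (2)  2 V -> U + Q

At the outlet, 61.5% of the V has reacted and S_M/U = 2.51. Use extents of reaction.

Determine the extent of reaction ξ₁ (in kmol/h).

Conversion of V: V consumed = 0.615 × 208 = 127.9 kmol/h = 1ξ₁ + 2ξ₂.
Selectivity: 1ξ₁ / (1ξ₂) = 2.51 → ξ₁ = 2.51 ξ₂.
Substitute: (1·2.51 + 2) ξ₂ = 127.9 → ξ₂ = 28.36 kmol/h, ξ₁ = 71.19 kmol/h.
Outlet amounts (n = n₀ + Σ ν·ξ):
  V: 208 − 1(71.19) − 2(28.36) = 80.08
  M: 0 + 1(71.19) = 71.19
  U: 0 + 1(28.36) = 28.36
  Q: 0 + 1(28.36) = 28.36

ξ₁ = 71.2 kmol/h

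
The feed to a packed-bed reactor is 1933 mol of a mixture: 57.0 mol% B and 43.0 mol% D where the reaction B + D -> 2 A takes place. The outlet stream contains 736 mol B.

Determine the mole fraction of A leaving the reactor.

For B: n = n₀ − 1ξ → 736 = 1102 − 1ξ, giving ξ = 365.8 mol.
Outlet amounts (n = n₀ + ν ξ):
  B: 1102 − 1(365.8) = 736
  D: 831.2 − 1(365.8) = 465.4
  A: 0 + 2(365.8) = 731.6
Total out = 1933 mol; y_A = 731.6 / 1933 = 0.3785.

0.378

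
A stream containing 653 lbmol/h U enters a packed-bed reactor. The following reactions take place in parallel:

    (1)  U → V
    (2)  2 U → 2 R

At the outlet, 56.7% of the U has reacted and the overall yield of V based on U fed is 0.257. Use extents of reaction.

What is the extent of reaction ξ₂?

ξ₂ = 101 lbmol/h

Yield of V: 1ξ₁ / 653 = 0.257 → ξ₁ = 167.8 lbmol/h.
Conversion of U: 1ξ₁ + 2ξ₂ = 0.567 × 653 = 370.3 → ξ₂ = 101.2 lbmol/h.
Outlet amounts (n = n₀ + Σ ν·ξ):
  U: 653 − 1(167.8) − 2(101.2) = 282.7
  V: 0 + 1(167.8) = 167.8
  R: 0 + 2(101.2) = 202.4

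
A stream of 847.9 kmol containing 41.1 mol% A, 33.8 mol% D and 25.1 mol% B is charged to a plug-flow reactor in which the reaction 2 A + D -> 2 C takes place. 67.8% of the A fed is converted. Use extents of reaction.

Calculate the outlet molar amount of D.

168 kmol

A reacted = 0.678 × 348.5 = 236.3 kmol; ν_A = −2, so ξ = 236.3/2 = 118.1 kmol.
Outlet amounts (n = n₀ + ν ξ):
  A: 348.5 − 2(118.1) = 112.2
  D: 286.6 − 1(118.1) = 168.5
  C: 0 + 2(118.1) = 236.3
  B: 212.8 (inert)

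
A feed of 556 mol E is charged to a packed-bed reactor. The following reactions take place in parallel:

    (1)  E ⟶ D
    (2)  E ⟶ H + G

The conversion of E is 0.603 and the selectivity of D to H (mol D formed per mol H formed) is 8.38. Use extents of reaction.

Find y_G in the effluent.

0.0604

Conversion of E: E consumed = 0.603 × 556 = 335.3 mol = 1ξ₁ + 1ξ₂.
Selectivity: 1ξ₁ / (1ξ₂) = 8.38 → ξ₁ = 8.38 ξ₂.
Substitute: (1·8.38 + 1) ξ₂ = 335.3 → ξ₂ = 35.74 mol, ξ₁ = 299.5 mol.
Outlet amounts (n = n₀ + Σ ν·ξ):
  E: 556 − 1(299.5) − 1(35.74) = 220.7
  D: 0 + 1(299.5) = 299.5
  H: 0 + 1(35.74) = 35.74
  G: 0 + 1(35.74) = 35.74
Total out = 591.7 mol; y_G = 35.74 / 591.7 = 0.0604.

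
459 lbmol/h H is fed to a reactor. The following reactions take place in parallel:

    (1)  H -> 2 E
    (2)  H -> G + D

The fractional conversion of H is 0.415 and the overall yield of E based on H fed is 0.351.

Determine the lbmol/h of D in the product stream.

Yield of E: 2ξ₁ / 459 = 0.351 → ξ₁ = 80.55 lbmol/h.
Conversion of H: 1ξ₁ + 1ξ₂ = 0.415 × 459 = 190.5 → ξ₂ = 109.9 lbmol/h.
Outlet amounts (n = n₀ + Σ ν·ξ):
  H: 459 − 1(80.55) − 1(109.9) = 268.5
  E: 0 + 2(80.55) = 161.1
  G: 0 + 1(109.9) = 109.9
  D: 0 + 1(109.9) = 109.9

110 lbmol/h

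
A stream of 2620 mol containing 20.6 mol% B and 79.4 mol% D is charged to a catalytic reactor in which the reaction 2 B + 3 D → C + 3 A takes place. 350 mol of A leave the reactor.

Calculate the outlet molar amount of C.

117 mol

For A: n = n₀ + 3ξ → 350 = 0 + 3ξ, giving ξ = 116.7 mol.
Outlet amounts (n = n₀ + ν ξ):
  B: 539.7 − 2(116.7) = 306.4
  D: 2080 − 3(116.7) = 1730
  C: 0 + 1(116.7) = 116.7
  A: 0 + 3(116.7) = 350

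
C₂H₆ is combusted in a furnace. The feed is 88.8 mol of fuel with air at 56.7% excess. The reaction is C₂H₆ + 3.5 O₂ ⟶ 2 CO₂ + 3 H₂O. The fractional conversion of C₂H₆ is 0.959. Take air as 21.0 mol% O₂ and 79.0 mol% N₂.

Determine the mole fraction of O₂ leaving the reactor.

0.0771

Stoichiometric O₂ = 3.5 × 88.8 = 310.8 mol; O₂ fed = 310.8 × 1.567 = 487 mol.
N₂ fed = 487 × 79/21 = 1832 mol.
Fuel reacted = 0.959 × 88.8 → ξ = 85.16 mol.
Outlet (n = n₀ + ν ξ):
  C₂H₆: 88.8 − 1(85.16) = 3.641
  O₂: 487 − 3.5(85.16) = 189
  N₂: 1832 (inert)
  CO₂: 0 + 2(85.16) = 170.3
  H₂O: 0 + 3(85.16) = 255.5
Total out = 2451 mol; y_O₂ = 189 / 2451 = 0.07711.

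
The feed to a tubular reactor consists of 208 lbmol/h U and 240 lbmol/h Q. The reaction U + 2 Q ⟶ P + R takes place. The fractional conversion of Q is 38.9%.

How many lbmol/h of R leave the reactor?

46.7 lbmol/h

Q reacted = 0.389 × 240 = 93.36 lbmol/h; ν_Q = −2, so ξ = 93.36/2 = 46.68 lbmol/h.
Outlet amounts (n = n₀ + ν ξ):
  U: 208 − 1(46.68) = 161.3
  Q: 240 − 2(46.68) = 146.6
  P: 0 + 1(46.68) = 46.68
  R: 0 + 1(46.68) = 46.68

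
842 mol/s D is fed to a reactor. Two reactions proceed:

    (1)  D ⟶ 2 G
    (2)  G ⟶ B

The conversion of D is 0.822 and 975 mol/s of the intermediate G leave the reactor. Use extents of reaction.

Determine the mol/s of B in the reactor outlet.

409 mol/s

Conversion of D: D consumed = 1ξ₁ = 0.822 × 842 → ξ₁ = 692.1 mol/s.
G balance: n_G = 0 + 2ξ₁ − 1ξ₂ = 975 → ξ₂ = (2·692.1 − 975)/1 = 409.2 mol/s.
Outlet amounts (n = n₀ + Σ ν·ξ):
  D: 842 − 1(692.1) = 149.9
  G: 0 + 2(692.1) − 1(409.2) = 975
  B: 0 + 1(409.2) = 409.2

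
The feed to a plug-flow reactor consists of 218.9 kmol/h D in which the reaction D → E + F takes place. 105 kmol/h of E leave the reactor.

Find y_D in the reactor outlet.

0.352

For E: n = n₀ + 1ξ → 105 = 0 + 1ξ, giving ξ = 105 kmol/h.
Outlet amounts (n = n₀ + ν ξ):
  D: 218.9 − 1(105) = 113.9
  E: 0 + 1(105) = 105
  F: 0 + 1(105) = 105
Total out = 323.9 kmol/h; y_D = 113.9 / 323.9 = 0.3517.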